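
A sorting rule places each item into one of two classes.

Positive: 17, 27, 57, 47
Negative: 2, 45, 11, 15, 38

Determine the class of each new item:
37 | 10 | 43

Positive, Negative, Negative

One predicate separates the groups cleanly: ends in digit 7.
37 — last digit 7, hence Positive.
10 — last digit 0, hence Negative.
43 — last digit 3, hence Negative.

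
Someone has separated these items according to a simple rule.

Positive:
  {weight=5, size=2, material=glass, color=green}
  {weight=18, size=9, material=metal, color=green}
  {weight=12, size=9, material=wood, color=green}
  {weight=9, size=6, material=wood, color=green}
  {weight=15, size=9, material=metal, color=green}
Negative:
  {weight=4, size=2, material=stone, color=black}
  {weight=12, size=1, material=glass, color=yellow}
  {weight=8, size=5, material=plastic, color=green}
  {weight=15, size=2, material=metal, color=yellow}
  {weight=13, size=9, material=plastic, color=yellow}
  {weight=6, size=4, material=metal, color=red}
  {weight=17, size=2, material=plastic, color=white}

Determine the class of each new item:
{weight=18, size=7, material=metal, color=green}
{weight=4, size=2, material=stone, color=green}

All 'Positive' examples share one property — color is green AND size ≠ 5 — and every 'Negative' example lacks it.
Positive: {weight=18, size=7, material=metal, color=green}, since color is green, size = 7. Positive: {weight=4, size=2, material=stone, color=green}, since color is green, size = 2.

Positive, Positive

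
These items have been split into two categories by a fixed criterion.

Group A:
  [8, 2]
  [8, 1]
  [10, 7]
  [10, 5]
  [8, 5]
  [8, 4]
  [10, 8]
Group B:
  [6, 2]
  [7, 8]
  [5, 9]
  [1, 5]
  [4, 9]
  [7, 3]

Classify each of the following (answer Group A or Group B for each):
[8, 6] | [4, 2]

Rule: first ≥ 8. This holds for each 'Group A' example and fails for each 'Group B' one.
Group A: [8, 6], since first 8.
Group B: [4, 2], since first 4.

Group A, Group B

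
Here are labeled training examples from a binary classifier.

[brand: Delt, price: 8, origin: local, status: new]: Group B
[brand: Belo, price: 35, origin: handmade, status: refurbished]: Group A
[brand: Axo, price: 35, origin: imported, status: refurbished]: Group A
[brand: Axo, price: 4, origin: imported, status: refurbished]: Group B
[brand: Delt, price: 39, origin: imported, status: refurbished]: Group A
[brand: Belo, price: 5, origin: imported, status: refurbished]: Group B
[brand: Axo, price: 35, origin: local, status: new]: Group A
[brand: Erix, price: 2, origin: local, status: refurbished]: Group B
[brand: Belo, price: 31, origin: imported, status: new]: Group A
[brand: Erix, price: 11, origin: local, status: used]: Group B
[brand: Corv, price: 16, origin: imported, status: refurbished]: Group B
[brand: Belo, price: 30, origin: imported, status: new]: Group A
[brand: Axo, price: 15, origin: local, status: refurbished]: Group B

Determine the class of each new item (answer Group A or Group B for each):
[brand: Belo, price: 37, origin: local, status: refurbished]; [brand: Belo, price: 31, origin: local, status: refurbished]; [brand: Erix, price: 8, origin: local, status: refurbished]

The simplest hypothesis consistent with all the labels is: price ≥ 30.

Group A, Group A, Group B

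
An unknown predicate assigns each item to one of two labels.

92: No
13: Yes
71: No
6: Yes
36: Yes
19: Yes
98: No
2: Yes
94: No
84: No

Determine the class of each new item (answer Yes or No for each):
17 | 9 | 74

All 'Yes' examples share one property — at most 36 — and every 'No' example lacks it.
17: 17 ≤ 36 — matches, so Yes.
9: 9 ≤ 36 — matches, so Yes.
74: 74 > 36 — does not fit, so No.

Yes, Yes, No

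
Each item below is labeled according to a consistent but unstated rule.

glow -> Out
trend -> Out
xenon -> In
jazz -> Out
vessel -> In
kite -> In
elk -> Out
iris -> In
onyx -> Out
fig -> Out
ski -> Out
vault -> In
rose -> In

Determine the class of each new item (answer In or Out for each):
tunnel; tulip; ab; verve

In, In, Out, In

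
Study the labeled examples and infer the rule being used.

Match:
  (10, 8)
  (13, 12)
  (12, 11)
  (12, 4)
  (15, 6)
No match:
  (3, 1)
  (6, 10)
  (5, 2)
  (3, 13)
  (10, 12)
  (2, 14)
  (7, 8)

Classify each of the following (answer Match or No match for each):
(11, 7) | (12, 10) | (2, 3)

Match, Match, No match

The classifier is using: first > second AND sum ≥ 15.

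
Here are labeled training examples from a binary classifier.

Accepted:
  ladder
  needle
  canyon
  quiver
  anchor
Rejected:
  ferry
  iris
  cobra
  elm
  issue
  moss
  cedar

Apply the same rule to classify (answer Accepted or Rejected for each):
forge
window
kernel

Rejected, Accepted, Accepted

Every 'Accepted' example satisfies: length 6. None of the 'Rejected' examples do.
forge → length 5 → Rejected.
window → length 6 → Accepted.
kernel → length 6 → Accepted.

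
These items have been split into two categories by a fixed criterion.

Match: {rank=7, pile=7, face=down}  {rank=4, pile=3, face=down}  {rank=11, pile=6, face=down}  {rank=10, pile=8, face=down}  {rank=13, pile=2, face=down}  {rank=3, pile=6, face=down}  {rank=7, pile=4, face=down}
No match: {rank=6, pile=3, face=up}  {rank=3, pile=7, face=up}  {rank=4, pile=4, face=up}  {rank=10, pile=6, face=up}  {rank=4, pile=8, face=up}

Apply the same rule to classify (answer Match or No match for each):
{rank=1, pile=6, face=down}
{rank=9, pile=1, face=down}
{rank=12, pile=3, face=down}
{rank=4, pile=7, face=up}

Match, Match, Match, No match

Rule: face is down. This holds for each 'Match' example and fails for each 'No match' one.
{rank=1, pile=6, face=down}: face is down — has this property, so Match.
{rank=9, pile=1, face=down}: face is down — has this property, so Match.
{rank=12, pile=3, face=down}: face is down — has this property, so Match.
{rank=4, pile=7, face=up}: face is up — does not fit, so No match.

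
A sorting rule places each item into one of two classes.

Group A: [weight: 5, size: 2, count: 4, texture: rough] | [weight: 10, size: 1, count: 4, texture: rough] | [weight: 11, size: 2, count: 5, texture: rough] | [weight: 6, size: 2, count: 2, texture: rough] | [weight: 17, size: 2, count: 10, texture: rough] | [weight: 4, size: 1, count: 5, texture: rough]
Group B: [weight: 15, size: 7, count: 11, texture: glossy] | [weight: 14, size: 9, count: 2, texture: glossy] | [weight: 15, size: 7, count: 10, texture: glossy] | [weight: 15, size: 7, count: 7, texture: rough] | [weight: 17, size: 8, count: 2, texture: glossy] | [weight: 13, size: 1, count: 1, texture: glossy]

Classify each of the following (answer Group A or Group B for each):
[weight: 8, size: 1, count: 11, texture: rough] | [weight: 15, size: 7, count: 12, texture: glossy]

The classifier is using: texture is rough AND size ≤ 2.
[weight: 8, size: 1, count: 11, texture: rough]: texture is rough, size = 1 — has this property, so Group A.
[weight: 15, size: 7, count: 12, texture: glossy]: texture is glossy, size = 7 — fails this test, so Group B.

Group A, Group B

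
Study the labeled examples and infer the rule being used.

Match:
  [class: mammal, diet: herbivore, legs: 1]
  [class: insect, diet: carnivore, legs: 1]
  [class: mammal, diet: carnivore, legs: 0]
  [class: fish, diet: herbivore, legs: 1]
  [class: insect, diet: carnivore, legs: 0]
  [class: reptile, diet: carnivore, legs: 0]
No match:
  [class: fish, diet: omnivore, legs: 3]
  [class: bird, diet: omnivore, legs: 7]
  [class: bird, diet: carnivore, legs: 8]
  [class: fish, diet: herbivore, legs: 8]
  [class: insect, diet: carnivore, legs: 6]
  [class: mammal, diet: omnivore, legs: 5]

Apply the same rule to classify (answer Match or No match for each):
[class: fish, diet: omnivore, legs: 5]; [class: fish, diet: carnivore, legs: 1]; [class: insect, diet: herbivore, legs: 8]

No match, Match, No match

'Match' ⟺ legs ≤ 1.
No match: [class: fish, diet: omnivore, legs: 5], since legs = 5. Match: [class: fish, diet: carnivore, legs: 1], since legs = 1. No match: [class: insect, diet: herbivore, legs: 8], since legs = 8.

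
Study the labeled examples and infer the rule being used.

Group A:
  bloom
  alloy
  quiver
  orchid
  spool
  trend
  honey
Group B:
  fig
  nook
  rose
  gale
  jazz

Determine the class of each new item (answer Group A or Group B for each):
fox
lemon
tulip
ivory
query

Group B, Group A, Group A, Group A, Group A

The common property of the 'Group A' items is: length ≥ 5. No 'Group B' item has it.
fox: length 3, fails the rule → Group B. lemon: length 5, passes → Group A. tulip: length 5, passes → Group A. ivory: length 5, passes → Group A. query: length 5, passes → Group A.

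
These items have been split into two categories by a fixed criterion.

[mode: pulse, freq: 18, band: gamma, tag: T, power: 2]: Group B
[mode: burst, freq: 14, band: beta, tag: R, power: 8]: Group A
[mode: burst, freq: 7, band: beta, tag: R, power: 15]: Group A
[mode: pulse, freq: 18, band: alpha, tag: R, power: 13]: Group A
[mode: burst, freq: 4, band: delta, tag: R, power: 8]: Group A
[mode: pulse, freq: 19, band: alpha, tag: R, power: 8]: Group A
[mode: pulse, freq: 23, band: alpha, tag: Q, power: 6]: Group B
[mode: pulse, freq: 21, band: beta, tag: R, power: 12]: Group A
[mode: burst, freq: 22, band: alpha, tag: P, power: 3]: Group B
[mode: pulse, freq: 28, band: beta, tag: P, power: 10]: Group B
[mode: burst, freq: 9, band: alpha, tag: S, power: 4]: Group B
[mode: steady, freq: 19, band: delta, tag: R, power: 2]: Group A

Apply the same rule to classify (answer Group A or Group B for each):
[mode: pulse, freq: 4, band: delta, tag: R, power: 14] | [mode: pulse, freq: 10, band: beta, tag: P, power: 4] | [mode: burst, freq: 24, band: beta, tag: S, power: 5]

Group A, Group B, Group B

The simplest hypothesis consistent with all the labels is: tag is R.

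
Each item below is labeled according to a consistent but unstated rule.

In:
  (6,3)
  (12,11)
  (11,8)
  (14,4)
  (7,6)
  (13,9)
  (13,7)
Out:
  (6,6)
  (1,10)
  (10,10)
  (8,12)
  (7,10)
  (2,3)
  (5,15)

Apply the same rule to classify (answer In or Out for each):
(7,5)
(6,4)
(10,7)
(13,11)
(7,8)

Rule: first > second. This holds for each 'In' example and fails for each 'Out' one.
(7,5) → 7 > 5 → In.
(6,4) → 6 > 4 → In.
(10,7) → 10 > 7 → In.
(13,11) → 13 > 11 → In.
(7,8) → 7 < 8 → Out.

In, In, In, In, Out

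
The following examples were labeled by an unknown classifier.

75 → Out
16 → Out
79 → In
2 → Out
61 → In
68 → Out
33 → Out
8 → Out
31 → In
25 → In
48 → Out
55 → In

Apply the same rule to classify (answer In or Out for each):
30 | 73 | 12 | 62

Comparing the two groups points to one rule — ≡ 1 (mod 6).
30 → 30 mod 6 = 0 → Out.
73 → 73 mod 6 = 1 → In.
12 → 12 mod 6 = 0 → Out.
62 → 62 mod 6 = 2 → Out.

Out, In, Out, Out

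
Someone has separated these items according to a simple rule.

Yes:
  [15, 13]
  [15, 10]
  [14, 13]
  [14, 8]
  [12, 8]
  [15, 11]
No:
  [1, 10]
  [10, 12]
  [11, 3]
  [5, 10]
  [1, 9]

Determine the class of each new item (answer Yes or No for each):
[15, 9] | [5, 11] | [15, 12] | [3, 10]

Yes, No, Yes, No

The common property of the 'Yes' items is: first ≥ 12. No 'No' item has it.
[15, 9] — first 15, hence Yes. [5, 11] — first 5, hence No. [15, 12] — first 15, hence Yes. [3, 10] — first 3, hence No.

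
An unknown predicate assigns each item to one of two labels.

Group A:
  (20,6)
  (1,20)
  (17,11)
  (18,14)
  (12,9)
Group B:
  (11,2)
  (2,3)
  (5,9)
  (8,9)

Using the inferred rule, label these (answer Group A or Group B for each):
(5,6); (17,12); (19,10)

Group B, Group A, Group A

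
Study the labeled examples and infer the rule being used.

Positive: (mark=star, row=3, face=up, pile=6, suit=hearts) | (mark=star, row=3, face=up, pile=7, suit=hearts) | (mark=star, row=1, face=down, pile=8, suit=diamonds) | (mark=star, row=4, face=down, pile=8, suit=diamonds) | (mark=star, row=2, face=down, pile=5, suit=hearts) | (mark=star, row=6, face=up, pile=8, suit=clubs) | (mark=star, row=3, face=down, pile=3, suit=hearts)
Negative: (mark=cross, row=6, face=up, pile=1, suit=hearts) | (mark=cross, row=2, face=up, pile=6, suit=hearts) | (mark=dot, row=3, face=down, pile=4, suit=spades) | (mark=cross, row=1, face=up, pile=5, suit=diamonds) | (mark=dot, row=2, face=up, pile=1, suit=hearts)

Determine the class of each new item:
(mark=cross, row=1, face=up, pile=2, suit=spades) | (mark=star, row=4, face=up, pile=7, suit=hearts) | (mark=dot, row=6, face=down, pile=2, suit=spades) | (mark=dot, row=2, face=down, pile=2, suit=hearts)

Negative, Positive, Negative, Negative

Rule: mark is star. This holds for each 'Positive' example and fails for each 'Negative' one.
(mark=cross, row=1, face=up, pile=2, suit=spades) → mark is cross → Negative.
(mark=star, row=4, face=up, pile=7, suit=hearts) → mark is star → Positive.
(mark=dot, row=6, face=down, pile=2, suit=spades) → mark is dot → Negative.
(mark=dot, row=2, face=down, pile=2, suit=hearts) → mark is dot → Negative.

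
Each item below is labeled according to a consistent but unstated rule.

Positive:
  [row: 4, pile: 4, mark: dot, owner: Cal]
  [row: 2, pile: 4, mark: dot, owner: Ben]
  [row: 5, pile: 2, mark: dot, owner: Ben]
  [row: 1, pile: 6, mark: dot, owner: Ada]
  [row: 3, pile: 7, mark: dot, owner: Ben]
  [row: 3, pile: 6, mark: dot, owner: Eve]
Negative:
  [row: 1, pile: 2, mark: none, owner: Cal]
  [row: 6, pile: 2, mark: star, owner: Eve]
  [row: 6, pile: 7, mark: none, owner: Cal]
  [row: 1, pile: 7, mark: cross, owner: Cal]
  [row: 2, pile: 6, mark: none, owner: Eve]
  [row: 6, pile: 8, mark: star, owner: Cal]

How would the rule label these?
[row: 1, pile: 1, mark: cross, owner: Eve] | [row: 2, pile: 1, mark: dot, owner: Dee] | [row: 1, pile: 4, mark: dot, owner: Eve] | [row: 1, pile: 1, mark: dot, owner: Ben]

Negative, Positive, Positive, Positive

Comparing the two groups points to one rule — mark is dot.
Negative: [row: 1, pile: 1, mark: cross, owner: Eve], since mark is cross.
Positive: [row: 2, pile: 1, mark: dot, owner: Dee], since mark is dot.
Positive: [row: 1, pile: 4, mark: dot, owner: Eve], since mark is dot.
Positive: [row: 1, pile: 1, mark: dot, owner: Ben], since mark is dot.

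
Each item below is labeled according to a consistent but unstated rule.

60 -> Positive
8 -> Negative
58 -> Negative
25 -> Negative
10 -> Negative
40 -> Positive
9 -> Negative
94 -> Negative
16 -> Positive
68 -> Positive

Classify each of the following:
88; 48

Positive, Positive

The classifier is using: multiple of 4 AND at least 9.
Positive: 88, since 88 = 4·22, 88 ≥ 9.
Positive: 48, since 48 = 4·12, 48 ≥ 9.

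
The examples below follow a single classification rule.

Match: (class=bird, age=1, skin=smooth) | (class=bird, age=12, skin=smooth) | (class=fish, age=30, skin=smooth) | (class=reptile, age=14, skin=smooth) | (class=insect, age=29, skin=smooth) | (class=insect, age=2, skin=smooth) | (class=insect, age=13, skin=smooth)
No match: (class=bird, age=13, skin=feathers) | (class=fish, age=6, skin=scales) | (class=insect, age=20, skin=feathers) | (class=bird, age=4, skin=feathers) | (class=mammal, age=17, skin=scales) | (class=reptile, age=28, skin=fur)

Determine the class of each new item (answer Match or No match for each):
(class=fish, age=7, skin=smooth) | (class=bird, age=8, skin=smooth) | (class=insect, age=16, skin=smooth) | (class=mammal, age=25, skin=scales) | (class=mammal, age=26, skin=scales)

The pattern is that an item is 'Match' exactly when: skin is smooth.
(class=fish, age=7, skin=smooth): skin is smooth — passes, so Match.
(class=bird, age=8, skin=smooth): skin is smooth — passes, so Match.
(class=insect, age=16, skin=smooth): skin is smooth — passes, so Match.
(class=mammal, age=25, skin=scales): skin is scales — does not satisfy this, so No match.
(class=mammal, age=26, skin=scales): skin is scales — does not satisfy this, so No match.

Match, Match, Match, No match, No match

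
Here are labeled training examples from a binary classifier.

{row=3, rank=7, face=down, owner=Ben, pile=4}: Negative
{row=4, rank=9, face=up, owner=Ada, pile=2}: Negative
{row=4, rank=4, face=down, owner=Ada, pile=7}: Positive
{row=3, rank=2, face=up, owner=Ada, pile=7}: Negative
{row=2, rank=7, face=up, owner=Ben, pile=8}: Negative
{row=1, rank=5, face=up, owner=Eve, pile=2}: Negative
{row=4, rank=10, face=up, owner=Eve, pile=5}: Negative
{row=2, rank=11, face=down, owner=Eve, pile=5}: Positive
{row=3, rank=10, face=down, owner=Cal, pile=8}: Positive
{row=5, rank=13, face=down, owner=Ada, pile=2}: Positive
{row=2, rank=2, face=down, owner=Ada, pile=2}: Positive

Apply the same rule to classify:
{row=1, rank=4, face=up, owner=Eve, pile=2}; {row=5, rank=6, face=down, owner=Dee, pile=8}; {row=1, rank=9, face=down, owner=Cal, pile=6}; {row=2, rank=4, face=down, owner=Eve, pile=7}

One predicate separates the groups cleanly: face is down AND pile ≠ 4.

Negative, Positive, Positive, Positive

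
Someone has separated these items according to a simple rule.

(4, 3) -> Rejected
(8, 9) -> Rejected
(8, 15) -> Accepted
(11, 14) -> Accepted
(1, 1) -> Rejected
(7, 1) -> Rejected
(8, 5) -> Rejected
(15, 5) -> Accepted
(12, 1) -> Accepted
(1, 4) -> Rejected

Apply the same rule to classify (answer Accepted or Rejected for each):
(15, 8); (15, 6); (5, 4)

The distinguishing property — max ≥ 11 — holds for all the 'Accepted' cases and none of the 'Rejected' cases.

Accepted, Accepted, Rejected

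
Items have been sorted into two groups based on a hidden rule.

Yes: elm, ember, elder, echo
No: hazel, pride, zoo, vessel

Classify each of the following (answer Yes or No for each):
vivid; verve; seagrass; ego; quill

All 'Yes' examples share one property — starts with 'e' — and every 'No' example lacks it.

No, No, No, Yes, No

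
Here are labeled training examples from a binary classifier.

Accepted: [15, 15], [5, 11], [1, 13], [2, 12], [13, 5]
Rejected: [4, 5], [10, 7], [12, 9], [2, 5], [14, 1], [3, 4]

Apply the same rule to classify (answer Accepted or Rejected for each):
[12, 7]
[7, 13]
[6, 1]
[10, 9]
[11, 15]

Rejected, Accepted, Rejected, Rejected, Accepted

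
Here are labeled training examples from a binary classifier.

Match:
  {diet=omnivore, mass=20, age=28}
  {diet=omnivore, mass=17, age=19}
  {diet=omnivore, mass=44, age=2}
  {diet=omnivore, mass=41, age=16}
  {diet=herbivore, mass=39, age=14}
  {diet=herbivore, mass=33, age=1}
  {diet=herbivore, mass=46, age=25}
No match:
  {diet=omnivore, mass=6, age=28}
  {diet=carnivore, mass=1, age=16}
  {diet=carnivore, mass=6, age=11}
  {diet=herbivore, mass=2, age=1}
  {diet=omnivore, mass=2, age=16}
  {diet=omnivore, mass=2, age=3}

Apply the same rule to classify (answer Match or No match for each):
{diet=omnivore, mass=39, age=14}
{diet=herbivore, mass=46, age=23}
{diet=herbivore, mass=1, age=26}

The rule appears to be: mass ≥ 17.

Match, Match, No match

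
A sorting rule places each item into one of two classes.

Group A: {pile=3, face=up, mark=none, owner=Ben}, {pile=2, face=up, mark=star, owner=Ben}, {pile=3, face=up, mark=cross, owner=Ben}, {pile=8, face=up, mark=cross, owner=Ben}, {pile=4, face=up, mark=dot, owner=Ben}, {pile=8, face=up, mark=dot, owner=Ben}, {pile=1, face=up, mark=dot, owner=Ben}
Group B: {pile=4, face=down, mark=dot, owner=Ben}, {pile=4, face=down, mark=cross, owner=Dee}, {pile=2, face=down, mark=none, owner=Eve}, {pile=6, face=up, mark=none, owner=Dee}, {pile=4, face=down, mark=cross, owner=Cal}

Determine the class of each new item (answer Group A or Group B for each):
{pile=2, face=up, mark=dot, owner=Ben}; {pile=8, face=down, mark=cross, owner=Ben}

A rule that fits every label: owner is Ben AND face is up — true of each 'Group A' example, false of each 'Group B' one.

Group A, Group B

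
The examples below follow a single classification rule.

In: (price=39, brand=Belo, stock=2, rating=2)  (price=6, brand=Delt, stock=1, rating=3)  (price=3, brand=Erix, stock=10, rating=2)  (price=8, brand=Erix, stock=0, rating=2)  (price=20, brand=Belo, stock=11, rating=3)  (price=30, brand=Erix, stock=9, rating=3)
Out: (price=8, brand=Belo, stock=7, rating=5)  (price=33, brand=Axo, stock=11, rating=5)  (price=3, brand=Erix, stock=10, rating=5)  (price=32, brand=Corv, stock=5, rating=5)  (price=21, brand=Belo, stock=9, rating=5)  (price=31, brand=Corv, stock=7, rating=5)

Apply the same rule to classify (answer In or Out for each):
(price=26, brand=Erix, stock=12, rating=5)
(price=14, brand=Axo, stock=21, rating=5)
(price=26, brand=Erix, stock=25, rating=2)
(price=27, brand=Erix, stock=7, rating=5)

All 'In' examples share one property — rating ≤ 3 — and every 'Out' example lacks it.
Out: (price=26, brand=Erix, stock=12, rating=5), since rating = 5. Out: (price=14, brand=Axo, stock=21, rating=5), since rating = 5. In: (price=26, brand=Erix, stock=25, rating=2), since rating = 2. Out: (price=27, brand=Erix, stock=7, rating=5), since rating = 5.

Out, Out, In, Out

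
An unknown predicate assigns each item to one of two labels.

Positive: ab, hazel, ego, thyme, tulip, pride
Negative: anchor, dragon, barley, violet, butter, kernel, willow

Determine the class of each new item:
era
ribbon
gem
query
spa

One predicate separates the groups cleanly: length ≤ 5.
era: Positive (length 3). ribbon: Negative (length 6). gem: Positive (length 3). query: Positive (length 5). spa: Positive (length 3).

Positive, Negative, Positive, Positive, Positive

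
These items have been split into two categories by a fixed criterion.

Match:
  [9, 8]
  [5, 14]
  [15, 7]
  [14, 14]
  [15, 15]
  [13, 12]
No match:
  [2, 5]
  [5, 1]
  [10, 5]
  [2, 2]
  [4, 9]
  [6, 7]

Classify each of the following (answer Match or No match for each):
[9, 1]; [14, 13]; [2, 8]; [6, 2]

The common property of the 'Match' items is: sum ≥ 17. No 'No match' item has it.
[9, 1]: 9+1 = 10 — fails this test, so No match.
[14, 13]: 14+13 = 27 — matches, so Match.
[2, 8]: 2+8 = 10 — fails this test, so No match.
[6, 2]: 6+2 = 8 — fails this test, so No match.

No match, Match, No match, No match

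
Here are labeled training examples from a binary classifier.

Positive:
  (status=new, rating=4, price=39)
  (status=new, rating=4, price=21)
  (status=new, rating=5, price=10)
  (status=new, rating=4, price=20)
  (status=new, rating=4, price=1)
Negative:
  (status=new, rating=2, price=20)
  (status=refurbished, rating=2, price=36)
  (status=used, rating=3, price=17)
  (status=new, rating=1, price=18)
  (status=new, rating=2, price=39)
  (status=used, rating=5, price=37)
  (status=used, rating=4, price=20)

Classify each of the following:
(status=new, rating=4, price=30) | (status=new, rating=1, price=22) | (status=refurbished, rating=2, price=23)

Every 'Positive' example satisfies: status is new AND rating ≥ 3. None of the 'Negative' examples do.
(status=new, rating=4, price=30) — status is new, rating = 4, hence Positive.
(status=new, rating=1, price=22) — status is new, rating = 1, hence Negative.
(status=refurbished, rating=2, price=23) — status is refurbished, rating = 2, hence Negative.

Positive, Negative, Negative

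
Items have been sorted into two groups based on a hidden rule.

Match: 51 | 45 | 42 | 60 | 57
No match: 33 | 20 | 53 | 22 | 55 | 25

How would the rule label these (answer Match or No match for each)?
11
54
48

No match, Match, Match

All 'Match' examples share one property — multiple of 3 AND at least 42 — and every 'No match' example lacks it.
11 → 11 = 3·3 + 2, 11 < 42 → No match.
54 → 54 = 3·18, 54 ≥ 42 → Match.
48 → 48 = 3·16, 48 ≥ 42 → Match.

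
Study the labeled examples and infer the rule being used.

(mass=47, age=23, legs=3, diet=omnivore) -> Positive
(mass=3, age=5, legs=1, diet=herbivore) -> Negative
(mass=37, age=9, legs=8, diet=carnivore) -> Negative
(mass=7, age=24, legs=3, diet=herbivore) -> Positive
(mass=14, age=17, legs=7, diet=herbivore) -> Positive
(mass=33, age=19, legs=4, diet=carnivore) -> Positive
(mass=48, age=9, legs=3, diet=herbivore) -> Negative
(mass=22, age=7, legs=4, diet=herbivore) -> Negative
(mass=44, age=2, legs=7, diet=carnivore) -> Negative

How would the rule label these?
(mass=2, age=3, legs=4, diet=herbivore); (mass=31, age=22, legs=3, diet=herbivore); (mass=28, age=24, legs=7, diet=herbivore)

Rule: age ≥ 17. This holds for each 'Positive' example and fails for each 'Negative' one.
(mass=2, age=3, legs=4, diet=herbivore): age = 3, doesn't match → Negative.
(mass=31, age=22, legs=3, diet=herbivore): age = 22, matches → Positive.
(mass=28, age=24, legs=7, diet=herbivore): age = 24, matches → Positive.

Negative, Positive, Positive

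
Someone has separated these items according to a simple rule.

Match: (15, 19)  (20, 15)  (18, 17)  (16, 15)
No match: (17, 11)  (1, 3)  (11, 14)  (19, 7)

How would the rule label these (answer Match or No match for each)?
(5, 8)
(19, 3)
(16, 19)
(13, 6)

The pattern is that an item is 'Match' exactly when: sum ≥ 31.
(5, 8): 5+8 = 13 — does not pass, so No match.
(19, 3): 19+3 = 22 — does not pass, so No match.
(16, 19): 16+19 = 35 — passes, so Match.
(13, 6): 13+6 = 19 — does not pass, so No match.

No match, No match, Match, No match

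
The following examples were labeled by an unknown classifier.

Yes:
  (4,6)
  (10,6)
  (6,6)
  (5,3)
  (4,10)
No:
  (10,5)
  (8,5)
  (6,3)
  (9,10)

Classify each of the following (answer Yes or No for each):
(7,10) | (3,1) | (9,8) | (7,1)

No, Yes, No, Yes

One predicate separates the groups cleanly: sum is even.
No: (7,10), since 7+10 = 17. Yes: (3,1), since 3+1 = 4. No: (9,8), since 9+8 = 17. Yes: (7,1), since 7+1 = 8.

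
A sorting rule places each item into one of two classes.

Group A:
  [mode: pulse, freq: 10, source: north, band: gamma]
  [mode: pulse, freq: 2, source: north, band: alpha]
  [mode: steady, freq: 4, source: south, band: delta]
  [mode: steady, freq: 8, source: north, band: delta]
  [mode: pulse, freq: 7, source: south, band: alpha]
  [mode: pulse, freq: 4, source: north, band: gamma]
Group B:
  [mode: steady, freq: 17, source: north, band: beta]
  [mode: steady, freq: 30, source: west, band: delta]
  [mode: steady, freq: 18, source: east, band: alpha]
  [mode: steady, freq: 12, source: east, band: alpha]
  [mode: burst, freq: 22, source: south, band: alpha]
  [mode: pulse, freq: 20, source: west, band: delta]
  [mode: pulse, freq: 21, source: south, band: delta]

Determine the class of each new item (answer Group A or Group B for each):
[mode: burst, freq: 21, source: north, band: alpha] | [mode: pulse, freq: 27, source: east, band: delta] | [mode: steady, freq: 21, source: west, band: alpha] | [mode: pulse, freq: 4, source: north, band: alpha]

Group B, Group B, Group B, Group A

Rule: freq ≤ 10. This holds for each 'Group A' example and fails for each 'Group B' one.
Group B: [mode: burst, freq: 21, source: north, band: alpha], since freq = 21. Group B: [mode: pulse, freq: 27, source: east, band: delta], since freq = 27. Group B: [mode: steady, freq: 21, source: west, band: alpha], since freq = 21. Group A: [mode: pulse, freq: 4, source: north, band: alpha], since freq = 4.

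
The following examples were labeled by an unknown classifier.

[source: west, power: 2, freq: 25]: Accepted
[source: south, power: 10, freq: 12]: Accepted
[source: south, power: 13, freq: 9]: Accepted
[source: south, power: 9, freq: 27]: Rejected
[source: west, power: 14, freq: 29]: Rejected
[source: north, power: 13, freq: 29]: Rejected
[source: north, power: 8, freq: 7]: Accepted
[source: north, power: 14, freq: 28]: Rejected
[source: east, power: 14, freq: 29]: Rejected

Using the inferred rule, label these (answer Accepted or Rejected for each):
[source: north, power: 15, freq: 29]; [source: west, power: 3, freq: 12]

Rejected, Accepted

One predicate separates the groups cleanly: freq ≤ 25.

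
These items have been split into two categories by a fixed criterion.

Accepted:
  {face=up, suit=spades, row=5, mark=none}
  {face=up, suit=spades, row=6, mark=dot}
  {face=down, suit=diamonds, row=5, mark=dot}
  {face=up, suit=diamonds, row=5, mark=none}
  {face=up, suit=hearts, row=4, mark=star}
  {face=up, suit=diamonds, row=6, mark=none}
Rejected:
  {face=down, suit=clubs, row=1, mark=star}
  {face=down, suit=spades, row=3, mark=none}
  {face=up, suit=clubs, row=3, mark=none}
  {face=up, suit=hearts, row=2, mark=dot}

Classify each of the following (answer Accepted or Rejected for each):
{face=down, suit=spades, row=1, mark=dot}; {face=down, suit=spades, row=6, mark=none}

A rule that fits every label: row ≥ 4 — true of each 'Accepted' example, false of each 'Rejected' one.
{face=down, suit=spades, row=1, mark=dot}: row = 1 — doesn't qualify, so Rejected.
{face=down, suit=spades, row=6, mark=none}: row = 6 — meets the rule, so Accepted.

Rejected, Accepted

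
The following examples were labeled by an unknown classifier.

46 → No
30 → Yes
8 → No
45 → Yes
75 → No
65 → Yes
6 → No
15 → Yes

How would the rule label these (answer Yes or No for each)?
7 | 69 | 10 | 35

The distinguishing property — multiple of 5 AND at most 65 — holds for all the 'Yes' cases and none of the 'No' cases.
7 → 7 = 5·1 + 2, 7 ≤ 65 → No. 69 → 69 = 5·13 + 4, 69 > 65 → No. 10 → 10 = 5·2, 10 ≤ 65 → Yes. 35 → 35 = 5·7, 35 ≤ 65 → Yes.

No, No, Yes, Yes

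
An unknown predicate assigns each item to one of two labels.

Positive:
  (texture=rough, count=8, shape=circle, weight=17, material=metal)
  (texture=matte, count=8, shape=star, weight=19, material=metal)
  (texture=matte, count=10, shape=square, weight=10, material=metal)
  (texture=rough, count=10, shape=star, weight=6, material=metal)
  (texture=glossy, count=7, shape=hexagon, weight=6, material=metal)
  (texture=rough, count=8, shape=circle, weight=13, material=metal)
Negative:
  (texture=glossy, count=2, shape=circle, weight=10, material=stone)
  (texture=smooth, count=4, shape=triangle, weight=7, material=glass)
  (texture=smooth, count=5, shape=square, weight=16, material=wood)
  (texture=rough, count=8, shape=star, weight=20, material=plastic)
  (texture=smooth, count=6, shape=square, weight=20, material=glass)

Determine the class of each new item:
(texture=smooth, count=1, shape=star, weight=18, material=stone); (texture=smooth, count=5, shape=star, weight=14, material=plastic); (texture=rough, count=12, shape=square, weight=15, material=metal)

The rule appears to be: material is metal.
(texture=smooth, count=1, shape=star, weight=18, material=stone): material is stone — fails this test, so Negative.
(texture=smooth, count=5, shape=star, weight=14, material=plastic): material is plastic — fails this test, so Negative.
(texture=rough, count=12, shape=square, weight=15, material=metal): material is metal — checks out, so Positive.

Negative, Negative, Positive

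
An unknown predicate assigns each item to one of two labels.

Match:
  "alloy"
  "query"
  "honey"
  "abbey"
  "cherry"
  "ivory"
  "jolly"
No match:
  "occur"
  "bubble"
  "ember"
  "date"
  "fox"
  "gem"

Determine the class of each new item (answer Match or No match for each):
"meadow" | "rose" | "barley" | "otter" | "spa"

No match, No match, Match, No match, No match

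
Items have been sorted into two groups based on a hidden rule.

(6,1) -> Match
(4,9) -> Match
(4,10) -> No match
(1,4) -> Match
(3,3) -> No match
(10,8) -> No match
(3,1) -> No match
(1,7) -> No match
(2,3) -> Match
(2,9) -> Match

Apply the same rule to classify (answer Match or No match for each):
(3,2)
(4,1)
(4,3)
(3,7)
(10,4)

The distinguishing property — sum is odd — holds for all the 'Match' cases and none of the 'No match' cases.
(3,2): 3+2 = 5, qualifies → Match.
(4,1): 4+1 = 5, qualifies → Match.
(4,3): 4+3 = 7, qualifies → Match.
(3,7): 3+7 = 10, does not fit → No match.
(10,4): 10+4 = 14, does not fit → No match.

Match, Match, Match, No match, No match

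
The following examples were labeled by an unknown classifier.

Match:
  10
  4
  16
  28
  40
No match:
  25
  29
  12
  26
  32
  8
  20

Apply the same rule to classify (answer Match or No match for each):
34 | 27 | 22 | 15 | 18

The pattern is that an item is 'Match' exactly when: ≡ 4 (mod 6).

Match, No match, Match, No match, No match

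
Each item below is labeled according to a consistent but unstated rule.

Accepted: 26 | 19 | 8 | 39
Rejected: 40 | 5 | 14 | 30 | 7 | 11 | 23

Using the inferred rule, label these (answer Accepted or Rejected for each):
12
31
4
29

Rejected, Rejected, Rejected, Accepted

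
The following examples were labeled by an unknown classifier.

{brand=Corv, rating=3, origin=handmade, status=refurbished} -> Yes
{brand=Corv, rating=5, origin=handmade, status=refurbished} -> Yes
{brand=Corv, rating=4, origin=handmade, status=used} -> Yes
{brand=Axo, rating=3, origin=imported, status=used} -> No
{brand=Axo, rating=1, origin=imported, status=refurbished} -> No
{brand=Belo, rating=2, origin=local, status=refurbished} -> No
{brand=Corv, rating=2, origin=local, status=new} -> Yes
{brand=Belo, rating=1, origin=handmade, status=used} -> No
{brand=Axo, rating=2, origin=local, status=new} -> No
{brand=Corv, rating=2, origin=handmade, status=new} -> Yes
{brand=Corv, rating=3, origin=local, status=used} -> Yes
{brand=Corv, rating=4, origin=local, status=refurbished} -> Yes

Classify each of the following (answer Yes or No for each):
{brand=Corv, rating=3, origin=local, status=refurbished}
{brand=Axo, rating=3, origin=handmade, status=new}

The simplest hypothesis consistent with all the labels is: brand is Corv.
{brand=Corv, rating=3, origin=local, status=refurbished} — brand is Corv, hence Yes. {brand=Axo, rating=3, origin=handmade, status=new} — brand is Axo, hence No.

Yes, No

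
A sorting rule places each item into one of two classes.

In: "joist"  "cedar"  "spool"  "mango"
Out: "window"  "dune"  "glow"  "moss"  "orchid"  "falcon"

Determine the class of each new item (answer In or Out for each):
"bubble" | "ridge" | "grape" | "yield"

The distinguishing property — odd length — holds for all the 'In' cases and none of the 'Out' cases.
Out: "bubble", since length 6.
In: "ridge", since length 5.
In: "grape", since length 5.
In: "yield", since length 5.

Out, In, In, In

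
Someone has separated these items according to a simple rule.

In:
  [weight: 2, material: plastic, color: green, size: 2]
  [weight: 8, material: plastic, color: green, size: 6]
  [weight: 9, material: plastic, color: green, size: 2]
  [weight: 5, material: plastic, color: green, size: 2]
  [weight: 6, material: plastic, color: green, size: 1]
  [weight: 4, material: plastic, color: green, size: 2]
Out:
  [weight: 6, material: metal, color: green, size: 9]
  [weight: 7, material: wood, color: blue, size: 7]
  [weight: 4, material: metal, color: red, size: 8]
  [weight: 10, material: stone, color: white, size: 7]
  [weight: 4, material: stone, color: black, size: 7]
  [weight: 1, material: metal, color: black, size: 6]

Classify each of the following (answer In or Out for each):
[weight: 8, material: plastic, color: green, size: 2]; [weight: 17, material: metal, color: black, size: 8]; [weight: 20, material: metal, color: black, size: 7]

In, Out, Out

All 'In' examples share one property — material is plastic — and every 'Out' example lacks it.
[weight: 8, material: plastic, color: green, size: 2] — material is plastic, hence In. [weight: 17, material: metal, color: black, size: 8] — material is metal, hence Out. [weight: 20, material: metal, color: black, size: 7] — material is metal, hence Out.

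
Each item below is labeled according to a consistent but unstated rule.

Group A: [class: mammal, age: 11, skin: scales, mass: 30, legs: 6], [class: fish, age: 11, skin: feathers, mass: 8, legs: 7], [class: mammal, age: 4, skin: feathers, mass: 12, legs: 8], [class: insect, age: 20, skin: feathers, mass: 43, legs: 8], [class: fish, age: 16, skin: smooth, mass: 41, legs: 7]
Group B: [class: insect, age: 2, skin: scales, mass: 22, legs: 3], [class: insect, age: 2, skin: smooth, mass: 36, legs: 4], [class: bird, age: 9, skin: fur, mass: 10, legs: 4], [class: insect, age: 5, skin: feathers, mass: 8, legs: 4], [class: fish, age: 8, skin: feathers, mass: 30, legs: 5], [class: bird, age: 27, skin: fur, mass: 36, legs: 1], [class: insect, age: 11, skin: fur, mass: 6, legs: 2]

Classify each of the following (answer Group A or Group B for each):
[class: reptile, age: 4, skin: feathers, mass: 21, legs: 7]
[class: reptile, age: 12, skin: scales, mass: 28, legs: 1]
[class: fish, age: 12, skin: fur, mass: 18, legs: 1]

Every 'Group A' example satisfies: legs ≥ 6. None of the 'Group B' examples do.
Group A: [class: reptile, age: 4, skin: feathers, mass: 21, legs: 7], since legs = 7.
Group B: [class: reptile, age: 12, skin: scales, mass: 28, legs: 1], since legs = 1.
Group B: [class: fish, age: 12, skin: fur, mass: 18, legs: 1], since legs = 1.

Group A, Group B, Group B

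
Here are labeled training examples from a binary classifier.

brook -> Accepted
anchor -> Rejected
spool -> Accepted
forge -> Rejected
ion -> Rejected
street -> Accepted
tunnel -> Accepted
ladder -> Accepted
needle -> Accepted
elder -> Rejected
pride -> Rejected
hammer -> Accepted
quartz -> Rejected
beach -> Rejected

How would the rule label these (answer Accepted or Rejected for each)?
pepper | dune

Accepted, Rejected

The classifier is using: has a double letter.
Accepted: pepper, since 'pp' doubled. Rejected: dune, since no doubled letter.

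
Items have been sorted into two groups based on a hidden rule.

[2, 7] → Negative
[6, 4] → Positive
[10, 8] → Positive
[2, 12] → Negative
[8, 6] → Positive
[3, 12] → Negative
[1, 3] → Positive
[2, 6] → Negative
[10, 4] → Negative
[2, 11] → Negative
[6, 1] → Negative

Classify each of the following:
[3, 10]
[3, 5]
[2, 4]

Negative, Positive, Positive

The rule appears to be: |first − second| ≤ 2.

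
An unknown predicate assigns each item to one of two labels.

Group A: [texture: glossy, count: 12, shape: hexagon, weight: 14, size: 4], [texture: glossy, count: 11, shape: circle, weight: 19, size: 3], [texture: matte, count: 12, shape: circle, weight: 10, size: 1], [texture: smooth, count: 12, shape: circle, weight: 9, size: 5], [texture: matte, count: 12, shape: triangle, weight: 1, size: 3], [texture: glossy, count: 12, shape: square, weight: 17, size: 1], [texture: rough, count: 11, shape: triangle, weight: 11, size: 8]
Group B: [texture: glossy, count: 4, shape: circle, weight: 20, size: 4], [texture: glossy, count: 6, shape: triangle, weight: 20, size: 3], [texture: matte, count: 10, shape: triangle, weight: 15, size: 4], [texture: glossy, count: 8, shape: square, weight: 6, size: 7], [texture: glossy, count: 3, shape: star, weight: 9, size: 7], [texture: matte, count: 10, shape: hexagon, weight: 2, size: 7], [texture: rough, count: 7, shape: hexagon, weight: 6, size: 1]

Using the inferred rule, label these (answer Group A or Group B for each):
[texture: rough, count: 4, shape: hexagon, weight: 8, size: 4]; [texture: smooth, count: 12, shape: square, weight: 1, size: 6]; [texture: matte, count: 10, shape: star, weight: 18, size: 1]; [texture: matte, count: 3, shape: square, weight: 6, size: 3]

One predicate separates the groups cleanly: count ≥ 11.

Group B, Group A, Group B, Group B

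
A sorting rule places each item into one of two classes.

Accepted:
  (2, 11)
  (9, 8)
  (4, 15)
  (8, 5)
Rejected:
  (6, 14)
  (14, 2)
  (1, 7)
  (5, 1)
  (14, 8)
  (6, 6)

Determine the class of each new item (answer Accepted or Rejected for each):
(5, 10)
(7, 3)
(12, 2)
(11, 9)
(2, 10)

The common property of the 'Accepted' items is: sum is odd. No 'Rejected' item has it.

Accepted, Rejected, Rejected, Rejected, Rejected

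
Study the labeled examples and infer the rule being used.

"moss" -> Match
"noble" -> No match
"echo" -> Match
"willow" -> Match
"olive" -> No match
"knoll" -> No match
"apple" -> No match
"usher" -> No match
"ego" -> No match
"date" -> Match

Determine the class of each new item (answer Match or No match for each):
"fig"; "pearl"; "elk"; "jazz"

Looking at the examples, the only property every 'Match' case has and every 'No match' case lacks is: even length.

No match, No match, No match, Match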